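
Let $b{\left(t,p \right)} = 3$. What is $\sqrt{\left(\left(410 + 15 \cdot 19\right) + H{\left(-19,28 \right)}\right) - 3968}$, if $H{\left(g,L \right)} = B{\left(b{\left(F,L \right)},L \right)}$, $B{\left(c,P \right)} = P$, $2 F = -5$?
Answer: $i \sqrt{3245} \approx 56.965 i$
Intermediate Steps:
$F = - \frac{5}{2}$ ($F = \frac{1}{2} \left(-5\right) = - \frac{5}{2} \approx -2.5$)
$H{\left(g,L \right)} = L$
$\sqrt{\left(\left(410 + 15 \cdot 19\right) + H{\left(-19,28 \right)}\right) - 3968} = \sqrt{\left(\left(410 + 15 \cdot 19\right) + 28\right) - 3968} = \sqrt{\left(\left(410 + 285\right) + 28\right) - 3968} = \sqrt{\left(695 + 28\right) - 3968} = \sqrt{723 - 3968} = \sqrt{-3245} = i \sqrt{3245}$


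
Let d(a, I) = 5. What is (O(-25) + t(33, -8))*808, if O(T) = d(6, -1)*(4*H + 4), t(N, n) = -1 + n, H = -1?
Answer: -7272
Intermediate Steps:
O(T) = 0 (O(T) = 5*(4*(-1) + 4) = 5*(-4 + 4) = 5*0 = 0)
(O(-25) + t(33, -8))*808 = (0 + (-1 - 8))*808 = (0 - 9)*808 = -9*808 = -7272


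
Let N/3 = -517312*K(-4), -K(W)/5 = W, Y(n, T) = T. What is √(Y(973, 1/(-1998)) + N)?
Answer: I*√13767410488542/666 ≈ 5571.2*I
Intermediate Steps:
K(W) = -5*W
N = -31038720 (N = 3*(-(-2586560)*(-4)) = 3*(-517312*20) = 3*(-10346240) = -31038720)
√(Y(973, 1/(-1998)) + N) = √(1/(-1998) - 31038720) = √(-1/1998 - 31038720) = √(-62015362561/1998) = I*√13767410488542/666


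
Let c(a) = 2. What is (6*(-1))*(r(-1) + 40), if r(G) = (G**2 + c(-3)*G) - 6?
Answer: -198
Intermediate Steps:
r(G) = -6 + G**2 + 2*G (r(G) = (G**2 + 2*G) - 6 = -6 + G**2 + 2*G)
(6*(-1))*(r(-1) + 40) = (6*(-1))*((-6 + (-1)**2 + 2*(-1)) + 40) = -6*((-6 + 1 - 2) + 40) = -6*(-7 + 40) = -6*33 = -198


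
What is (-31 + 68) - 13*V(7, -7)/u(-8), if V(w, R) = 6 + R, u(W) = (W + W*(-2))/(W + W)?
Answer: 11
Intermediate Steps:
u(W) = -½ (u(W) = (W - 2*W)/((2*W)) = (-W)*(1/(2*W)) = -½)
(-31 + 68) - 13*V(7, -7)/u(-8) = (-31 + 68) - 13*(6 - 7)/(-½) = 37 - (-13)*(-2) = 37 - 13*2 = 37 - 26 = 11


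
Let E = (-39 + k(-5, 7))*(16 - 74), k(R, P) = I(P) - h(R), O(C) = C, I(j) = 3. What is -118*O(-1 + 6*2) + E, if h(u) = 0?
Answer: 790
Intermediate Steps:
k(R, P) = 3 (k(R, P) = 3 - 1*0 = 3 + 0 = 3)
E = 2088 (E = (-39 + 3)*(16 - 74) = -36*(-58) = 2088)
-118*O(-1 + 6*2) + E = -118*(-1 + 6*2) + 2088 = -118*(-1 + 12) + 2088 = -118*11 + 2088 = -1298 + 2088 = 790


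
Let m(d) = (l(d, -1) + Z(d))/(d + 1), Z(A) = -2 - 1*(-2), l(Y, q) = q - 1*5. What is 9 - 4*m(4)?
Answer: 69/5 ≈ 13.800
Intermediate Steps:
l(Y, q) = -5 + q (l(Y, q) = q - 5 = -5 + q)
Z(A) = 0 (Z(A) = -2 + 2 = 0)
m(d) = -6/(1 + d) (m(d) = ((-5 - 1) + 0)/(d + 1) = (-6 + 0)/(1 + d) = -6/(1 + d))
9 - 4*m(4) = 9 - (-24)/(1 + 4) = 9 - (-24)/5 = 9 - 4*(-6/5) = 9 + 24/5 = 69/5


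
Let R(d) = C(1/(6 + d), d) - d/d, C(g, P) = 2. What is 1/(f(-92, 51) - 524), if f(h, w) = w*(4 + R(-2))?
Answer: -1/269 ≈ -0.0037175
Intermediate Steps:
R(d) = 1 (R(d) = 2 - d/d = 2 - 1*1 = 2 - 1 = 1)
f(h, w) = 5*w (f(h, w) = w*(4 + 1) = w*5 = 5*w)
1/(f(-92, 51) - 524) = 1/(5*51 - 524) = 1/(255 - 524) = 1/(-269) = -1/269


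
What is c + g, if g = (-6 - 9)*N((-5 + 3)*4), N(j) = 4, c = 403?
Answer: 343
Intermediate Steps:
g = -60 (g = (-6 - 9)*4 = -15*4 = -60)
c + g = 403 - 60 = 343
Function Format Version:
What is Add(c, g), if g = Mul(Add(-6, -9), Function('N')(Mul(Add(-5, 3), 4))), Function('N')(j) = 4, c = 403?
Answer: 343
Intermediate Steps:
g = -60 (g = Mul(Add(-6, -9), 4) = Mul(-15, 4) = -60)
Add(c, g) = Add(403, -60) = 343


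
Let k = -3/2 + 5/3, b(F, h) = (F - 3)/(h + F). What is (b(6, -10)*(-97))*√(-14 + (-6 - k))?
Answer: 1067*I*√6/8 ≈ 326.7*I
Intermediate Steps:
b(F, h) = (-3 + F)/(F + h)
k = ⅙ (k = -3*½ + 5*(⅓) = -3/2 + 5/3 = ⅙ ≈ 0.16667)
(b(6, -10)*(-97))*√(-14 + (-6 - k)) = (((-3 + 6)/(6 - 10))*(-97))*√(-14 + (-6 - 1*⅙)) = ((3/(-4))*(-97))*√(-14 + (-6 - ⅙)) = (-¼*3*(-97))*√(-14 - 37/6) = (-¾*(-97))*√(-121/6) = 291*(11*I*√6/6)/4 = 1067*I*√6/8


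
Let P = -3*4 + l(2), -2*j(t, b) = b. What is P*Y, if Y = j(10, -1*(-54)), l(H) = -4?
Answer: 432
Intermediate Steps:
j(t, b) = -b/2
Y = -27 (Y = -(-1)*(-54)/2 = -½*54 = -27)
P = -16 (P = -3*4 - 4 = -12 - 4 = -16)
P*Y = -16*(-27) = 432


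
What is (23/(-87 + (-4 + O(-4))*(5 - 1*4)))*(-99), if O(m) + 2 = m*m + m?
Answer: 253/9 ≈ 28.111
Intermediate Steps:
O(m) = -2 + m + m**2 (O(m) = -2 + (m*m + m) = -2 + (m**2 + m) = -2 + (m + m**2) = -2 + m + m**2)
(23/(-87 + (-4 + O(-4))*(5 - 1*4)))*(-99) = (23/(-87 + (-4 + (-2 - 4 + (-4)**2))*(5 - 1*4)))*(-99) = (23/(-87 + (-4 + (-2 - 4 + 16))*(5 - 4)))*(-99) = (23/(-87 + (-4 + 10)*1))*(-99) = (23/(-87 + 6*1))*(-99) = (23/(-87 + 6))*(-99) = (23/(-81))*(-99) = -1/81*23*(-99) = -23/81*(-99) = 253/9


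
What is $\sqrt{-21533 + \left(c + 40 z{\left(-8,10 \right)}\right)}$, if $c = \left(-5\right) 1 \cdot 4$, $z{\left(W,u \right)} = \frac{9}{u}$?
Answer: $i \sqrt{21517} \approx 146.69 i$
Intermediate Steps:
$c = -20$ ($c = \left(-5\right) 4 = -20$)
$\sqrt{-21533 + \left(c + 40 z{\left(-8,10 \right)}\right)} = \sqrt{-21533 - \left(20 - 40 \cdot \frac{9}{10}\right)} = \sqrt{-21533 - \left(20 - 40 \cdot 9 \cdot \frac{1}{10}\right)} = \sqrt{-21533 + \left(-20 + 40 \cdot \frac{9}{10}\right)} = \sqrt{-21533 + \left(-20 + 36\right)} = \sqrt{-21533 + 16} = \sqrt{-21517} = i \sqrt{21517}$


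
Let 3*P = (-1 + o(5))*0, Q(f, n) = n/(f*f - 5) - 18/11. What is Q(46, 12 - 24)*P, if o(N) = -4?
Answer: 0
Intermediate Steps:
Q(f, n) = -18/11 + n/(-5 + f**2) (Q(f, n) = n/(f**2 - 5) - 18*1/11 = n/(-5 + f**2) - 18/11 = -18/11 + n/(-5 + f**2))
P = 0 (P = ((-1 - 4)*0)/3 = (-5*0)/3 = (1/3)*0 = 0)
Q(46, 12 - 24)*P = ((90 - 18*46**2 + 11*(12 - 24))/(11*(-5 + 46**2)))*0 = ((90 - 18*2116 + 11*(-12))/(11*(-5 + 2116)))*0 = ((1/11)*(90 - 38088 - 132)/2111)*0 = ((1/11)*(1/2111)*(-38130))*0 = -38130/23221*0 = 0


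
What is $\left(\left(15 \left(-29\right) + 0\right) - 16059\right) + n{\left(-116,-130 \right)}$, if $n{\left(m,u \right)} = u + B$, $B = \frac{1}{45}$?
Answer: $- \frac{748079}{45} \approx -16624.0$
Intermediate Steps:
$B = \frac{1}{45} \approx 0.022222$
$n{\left(m,u \right)} = \frac{1}{45} + u$ ($n{\left(m,u \right)} = u + \frac{1}{45} = \frac{1}{45} + u$)
$\left(\left(15 \left(-29\right) + 0\right) - 16059\right) + n{\left(-116,-130 \right)} = \left(\left(15 \left(-29\right) + 0\right) - 16059\right) + \left(\frac{1}{45} - 130\right) = \left(\left(-435 + 0\right) - 16059\right) - \frac{5849}{45} = \left(-435 - 16059\right) - \frac{5849}{45} = -16494 - \frac{5849}{45} = - \frac{748079}{45}$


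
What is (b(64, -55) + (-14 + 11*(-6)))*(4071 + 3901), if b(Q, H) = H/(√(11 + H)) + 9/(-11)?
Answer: -7087108/11 + 19930*I*√11 ≈ -6.4428e+5 + 66100.0*I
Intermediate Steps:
b(Q, H) = -9/11 + H/√(11 + H) (b(Q, H) = H/√(11 + H) + 9*(-1/11) = H/√(11 + H) - 9/11 = -9/11 + H/√(11 + H))
(b(64, -55) + (-14 + 11*(-6)))*(4071 + 3901) = ((-9/11 - 55/√(11 - 55)) + (-14 + 11*(-6)))*(4071 + 3901) = ((-9/11 - (-5)*I*√11/2) + (-14 - 66))*7972 = ((-9/11 - (-5)*I*√11/2) - 80)*7972 = ((-9/11 + 5*I*√11/2) - 80)*7972 = (-889/11 + 5*I*√11/2)*7972 = -7087108/11 + 19930*I*√11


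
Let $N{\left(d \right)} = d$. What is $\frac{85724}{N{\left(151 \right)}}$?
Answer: $\frac{85724}{151} \approx 567.71$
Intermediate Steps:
$\frac{85724}{N{\left(151 \right)}} = \frac{85724}{151}$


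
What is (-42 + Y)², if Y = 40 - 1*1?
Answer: 9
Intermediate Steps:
Y = 39 (Y = 40 - 1 = 39)
(-42 + Y)² = (-42 + 39)² = (-3)² = 9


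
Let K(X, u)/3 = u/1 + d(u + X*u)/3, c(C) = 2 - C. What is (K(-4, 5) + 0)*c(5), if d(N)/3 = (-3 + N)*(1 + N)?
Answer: -2313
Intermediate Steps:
d(N) = 3*(1 + N)*(-3 + N) (d(N) = 3*((-3 + N)*(1 + N)) = 3*((1 + N)*(-3 + N)) = 3*(1 + N)*(-3 + N))
K(X, u) = -9 - 3*u + 3*(u + X*u)**2 - 6*X*u (K(X, u) = 3*(u/1 + (-9 - 6*(u + X*u) + 3*(u + X*u)**2)/3) = 3*(u*1 + (-9 + (-6*u - 6*X*u) + 3*(u + X*u)**2)*(1/3)) = 3*(u + (-9 - 6*u + 3*(u + X*u)**2 - 6*X*u)*(1/3)) = 3*(u + (-3 + (u + X*u)**2 - 2*u - 2*X*u)) = 3*(-3 + (u + X*u)**2 - u - 2*X*u) = -9 - 3*u + 3*(u + X*u)**2 - 6*X*u)
(K(-4, 5) + 0)*c(5) = ((-9 + 3*5 - 6*5*(1 - 4) + 3*5**2*(1 - 4)**2) + 0)*(2 - 1*5) = ((-9 + 15 - 6*5*(-3) + 3*25*(-3)**2) + 0)*(2 - 5) = ((-9 + 15 + 90 + 3*25*9) + 0)*(-3) = ((-9 + 15 + 90 + 675) + 0)*(-3) = (771 + 0)*(-3) = 771*(-3) = -2313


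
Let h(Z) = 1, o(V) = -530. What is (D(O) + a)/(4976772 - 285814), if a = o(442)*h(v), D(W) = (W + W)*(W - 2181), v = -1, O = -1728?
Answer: 6754487/2345479 ≈ 2.8798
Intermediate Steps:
D(W) = 2*W*(-2181 + W) (D(W) = (2*W)*(-2181 + W) = 2*W*(-2181 + W))
a = -530 (a = -530*1 = -530)
(D(O) + a)/(4976772 - 285814) = (2*(-1728)*(-2181 - 1728) - 530)/(4976772 - 285814) = (2*(-1728)*(-3909) - 530)/4690958 = (13509504 - 530)*(1/4690958) = 13508974*(1/4690958) = 6754487/2345479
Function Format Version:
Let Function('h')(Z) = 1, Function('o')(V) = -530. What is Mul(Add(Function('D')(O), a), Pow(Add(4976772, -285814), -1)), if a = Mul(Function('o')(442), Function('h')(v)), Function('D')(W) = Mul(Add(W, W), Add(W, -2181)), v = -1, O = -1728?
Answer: Rational(6754487, 2345479) ≈ 2.8798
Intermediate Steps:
Function('D')(W) = Mul(2, W, Add(-2181, W)) (Function('D')(W) = Mul(Mul(2, W), Add(-2181, W)) = Mul(2, W, Add(-2181, W)))
a = -530 (a = Mul(-530, 1) = -530)
Mul(Add(Function('D')(O), a), Pow(Add(4976772, -285814), -1)) = Mul(Add(Mul(2, -1728, Add(-2181, -1728)), -530), Pow(Add(4976772, -285814), -1)) = Mul(Add(Mul(2, -1728, -3909), -530), Pow(4690958, -1)) = Mul(Add(13509504, -530), Rational(1, 4690958)) = Mul(13508974, Rational(1, 4690958)) = Rational(6754487, 2345479)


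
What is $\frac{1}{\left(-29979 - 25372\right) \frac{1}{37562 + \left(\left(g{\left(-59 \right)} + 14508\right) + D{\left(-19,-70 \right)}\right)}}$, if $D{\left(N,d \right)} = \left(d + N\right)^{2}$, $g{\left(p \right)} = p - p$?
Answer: $- \frac{59991}{55351} \approx -1.0838$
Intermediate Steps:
$g{\left(p \right)} = 0$
$D{\left(N,d \right)} = \left(N + d\right)^{2}$
$\frac{1}{\left(-29979 - 25372\right) \frac{1}{37562 + \left(\left(g{\left(-59 \right)} + 14508\right) + D{\left(-19,-70 \right)}\right)}} = \frac{1}{\left(-29979 - 25372\right) \frac{1}{37562 + \left(\left(0 + 14508\right) + \left(-19 - 70\right)^{2}\right)}} = \frac{1}{\left(-55351\right) \frac{1}{37562 + \left(14508 + \left(-89\right)^{2}\right)}} = \frac{1}{\left(-55351\right) \frac{1}{37562 + \left(14508 + 7921\right)}} = \frac{1}{\left(-55351\right) \frac{1}{37562 + 22429}} = \frac{1}{\left(-55351\right) \frac{1}{59991}} = \frac{1}{- \frac{55351}{59991}} = - \frac{59991}{55351}$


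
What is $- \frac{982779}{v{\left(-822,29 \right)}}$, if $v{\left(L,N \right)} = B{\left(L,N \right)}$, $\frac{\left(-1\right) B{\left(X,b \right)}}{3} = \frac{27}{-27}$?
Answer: $-327593$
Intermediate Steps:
$B{\left(X,b \right)} = 3$ ($B{\left(X,b \right)} = - 3 \frac{27}{-27} = - 3 \cdot 27 \left(- \frac{1}{27}\right) = \left(-3\right) \left(-1\right) = 3$)
$v{\left(L,N \right)} = 3$
$- \frac{982779}{v{\left(-822,29 \right)}} = - \frac{982779}{3} = \left(-982779\right) \frac{1}{3} = -327593$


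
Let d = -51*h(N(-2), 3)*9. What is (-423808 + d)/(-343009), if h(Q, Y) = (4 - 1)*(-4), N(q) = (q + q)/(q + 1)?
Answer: 418300/343009 ≈ 1.2195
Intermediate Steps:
N(q) = 2*q/(1 + q) (N(q) = (2*q)/(1 + q) = 2*q/(1 + q))
h(Q, Y) = -12 (h(Q, Y) = 3*(-4) = -12)
d = 5508 (d = -51*(-12)*9 = 612*9 = 5508)
(-423808 + d)/(-343009) = (-423808 + 5508)/(-343009) = -418300*(-1/343009) = 418300/343009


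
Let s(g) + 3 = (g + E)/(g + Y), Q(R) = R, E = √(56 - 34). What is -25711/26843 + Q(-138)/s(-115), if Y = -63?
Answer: 90587785053/1570664459 - 8188*√22/58513 ≈ 57.018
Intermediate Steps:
E = √22 ≈ 4.6904
s(g) = -3 + (g + √22)/(-63 + g) (s(g) = -3 + (g + √22)/(g - 63) = -3 + (g + √22)/(-63 + g))
-25711/26843 + Q(-138)/s(-115) = -25711/26843 - 138*(-63 - 115)/(189 + √22 - 2*(-115)) = -25711*1/26843 - 138*(-178/(189 + √22 + 230)) = -25711/26843 - 138*(-178/(419 + √22)) = -25711/26843 - 138/(-419/178 - √22/178)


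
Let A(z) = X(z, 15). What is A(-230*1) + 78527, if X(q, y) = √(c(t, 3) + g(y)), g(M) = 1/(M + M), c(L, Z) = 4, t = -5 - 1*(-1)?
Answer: 78527 + 11*√30/30 ≈ 78529.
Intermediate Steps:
t = -4 (t = -5 + 1 = -4)
g(M) = 1/(2*M)
X(q, y) = √(4 + 1/(2*y))
A(z) = 11*√30/30 (A(z) = √(16 + 2/15)/2 = √(242/15)/2 = (11*√30/15)/2 = 11*√30/30)
A(-230*1) + 78527 = 11*√30/30 + 78527 = 78527 + 11*√30/30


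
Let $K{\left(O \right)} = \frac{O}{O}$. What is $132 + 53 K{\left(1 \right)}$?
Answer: $185$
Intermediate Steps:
$K{\left(O \right)} = 1$
$132 + 53 K{\left(1 \right)} = 132 + 53 \cdot 1 = 132 + 53 = 185$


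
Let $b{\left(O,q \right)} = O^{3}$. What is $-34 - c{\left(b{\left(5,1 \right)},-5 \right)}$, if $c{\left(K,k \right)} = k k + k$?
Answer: $-54$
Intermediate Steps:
$c{\left(K,k \right)} = k + k^{2}$ ($c{\left(K,k \right)} = k^{2} + k = k + k^{2}$)
$-34 - c{\left(b{\left(5,1 \right)},-5 \right)} = -34 - - 5 \left(1 - 5\right) = -34 - \left(-5\right) \left(-4\right) = -34 - 20 = -54$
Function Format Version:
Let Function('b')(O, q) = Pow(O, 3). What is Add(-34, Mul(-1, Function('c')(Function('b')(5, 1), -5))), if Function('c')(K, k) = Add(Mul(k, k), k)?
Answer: -54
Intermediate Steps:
Function('c')(K, k) = Add(k, Pow(k, 2)) (Function('c')(K, k) = Add(Pow(k, 2), k) = Add(k, Pow(k, 2)))
Add(-34, Mul(-1, Function('c')(Function('b')(5, 1), -5))) = Add(-34, Mul(-1, Mul(-5, Add(1, -5)))) = Add(-34, Mul(-1, Mul(-5, -4))) = Add(-34, Mul(-1, 20)) = Add(-34, -20) = -54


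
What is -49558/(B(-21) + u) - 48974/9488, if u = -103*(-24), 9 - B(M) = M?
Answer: -148184813/5934744 ≈ -24.969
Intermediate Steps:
B(M) = 9 - M
u = 2472
-49558/(B(-21) + u) - 48974/9488 = -49558/((9 - 1*(-21)) + 2472) - 48974/9488 = -49558/((9 + 21) + 2472) - 48974*1/9488 = -49558/(30 + 2472) - 24487/4744 = -49558/2502 - 24487/4744 = -49558*1/2502 - 24487/4744 = -24779/1251 - 24487/4744 = -148184813/5934744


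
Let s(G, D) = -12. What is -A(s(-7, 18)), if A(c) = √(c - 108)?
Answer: -2*I*√30 ≈ -10.954*I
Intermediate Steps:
A(c) = √(-108 + c)
-A(s(-7, 18)) = -√(-108 - 12) = -√(-120) = -2*I*√30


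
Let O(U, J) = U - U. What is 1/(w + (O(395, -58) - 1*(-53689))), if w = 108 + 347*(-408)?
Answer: -1/87779 ≈ -1.1392e-5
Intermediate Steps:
O(U, J) = 0
w = -141468 (w = 108 - 141576 = -141468)
1/(w + (O(395, -58) - 1*(-53689))) = 1/(-141468 + (0 - 1*(-53689))) = 1/(-141468 + (0 + 53689)) = 1/(-141468 + 53689) = 1/(-87779) = -1/87779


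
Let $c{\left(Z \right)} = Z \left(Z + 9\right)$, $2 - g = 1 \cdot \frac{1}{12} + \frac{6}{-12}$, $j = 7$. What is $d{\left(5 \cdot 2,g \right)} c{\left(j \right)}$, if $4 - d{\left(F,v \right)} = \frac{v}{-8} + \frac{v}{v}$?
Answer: $\frac{2219}{6} \approx 369.83$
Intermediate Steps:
$g = \frac{29}{12}$ ($g = 2 - \left(1 \cdot \frac{1}{12} + \frac{6}{-12}\right) = 2 - \left(1 \cdot \frac{1}{12} + 6 \left(- \frac{1}{12}\right)\right) = 2 - \left(\frac{1}{12} - \frac{1}{2}\right) = 2 - - \frac{5}{12} = 2 + \frac{5}{12} = \frac{29}{12} \approx 2.4167$)
$c{\left(Z \right)} = Z \left(9 + Z\right)$
$d{\left(F,v \right)} = 3 + \frac{v}{8}$ ($d{\left(F,v \right)} = 4 - \left(\frac{v}{-8} + \frac{v}{v}\right) = 4 - \left(v \left(- \frac{1}{8}\right) + 1\right) = 4 - \left(- \frac{v}{8} + 1\right) = 4 - \left(1 - \frac{v}{8}\right) = 4 + \left(-1 + \frac{v}{8}\right) = 3 + \frac{v}{8}$)
$d{\left(5 \cdot 2,g \right)} c{\left(j \right)} = \left(3 + \frac{1}{8} \cdot \frac{29}{12}\right) 7 \left(9 + 7\right) = \left(3 + \frac{29}{96}\right) 7 \cdot 16 = \frac{317}{96} \cdot 112 = \frac{2219}{6}$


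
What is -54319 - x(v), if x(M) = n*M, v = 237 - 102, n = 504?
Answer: -122359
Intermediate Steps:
v = 135
x(M) = 504*M
-54319 - x(v) = -54319 - 504*135 = -54319 - 1*68040 = -54319 - 68040 = -122359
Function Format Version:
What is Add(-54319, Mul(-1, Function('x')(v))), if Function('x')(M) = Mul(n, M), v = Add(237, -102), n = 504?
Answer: -122359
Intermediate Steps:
v = 135
Function('x')(M) = Mul(504, M)
Add(-54319, Mul(-1, Function('x')(v))) = Add(-54319, Mul(-1, Mul(504, 135))) = Add(-54319, Mul(-1, 68040)) = Add(-54319, -68040) = -122359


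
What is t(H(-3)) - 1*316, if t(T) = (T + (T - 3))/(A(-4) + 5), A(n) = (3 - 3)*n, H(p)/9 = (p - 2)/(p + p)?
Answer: -1568/5 ≈ -313.60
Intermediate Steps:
H(p) = 9*(-2 + p)/(2*p) (H(p) = 9*((p - 2)/(p + p)) = 9*((-2 + p)/((2*p))) = 9*((-2 + p)*(1/(2*p))) = 9*((-2 + p)/(2*p)) = 9*(-2 + p)/(2*p))
A(n) = 0 (A(n) = 0*n = 0)
t(T) = -⅗ + 2*T/5 (t(T) = (T + (T - 3))/(0 + 5) = (T + (-3 + T))/5 = (-3 + 2*T)*(⅕) = -⅗ + 2*T/5)
t(H(-3)) - 1*316 = (-⅗ + 2*(9/2 - 9/(-3))/5) - 1*316 = (-⅗ + 2*(9/2 - 9*(-⅓))/5) - 316 = (-⅗ + 2*(9/2 + 3)/5) - 316 = (-⅗ + (⅖)*(15/2)) - 316 = (-⅗ + 3) - 316 = 12/5 - 316 = -1568/5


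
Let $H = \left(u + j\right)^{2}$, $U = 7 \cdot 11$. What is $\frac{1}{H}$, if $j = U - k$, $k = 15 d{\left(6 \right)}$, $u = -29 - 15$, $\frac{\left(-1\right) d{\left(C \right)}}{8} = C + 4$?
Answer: $\frac{1}{1520289} \approx 6.5777 \cdot 10^{-7}$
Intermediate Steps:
$d{\left(C \right)} = -32 - 8 C$ ($d{\left(C \right)} = - 8 \left(C + 4\right) = - 8 \left(4 + C\right) = -32 - 8 C$)
$u = -44$
$U = 77$
$k = -1200$ ($k = 15 \left(-32 - 48\right) = 15 \left(-80\right) = -1200$)
$j = 1277$ ($j = 77 - -1200 = 77 + 1200 = 1277$)
$H = 1520289$ ($H = \left(-44 + 1277\right)^{2} = 1233^{2} = 1520289$)
$\frac{1}{H} = \frac{1}{1520289}$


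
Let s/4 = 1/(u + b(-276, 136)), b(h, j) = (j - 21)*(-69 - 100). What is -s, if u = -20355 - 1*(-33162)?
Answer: 1/1657 ≈ 0.00060350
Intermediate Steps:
b(h, j) = 3549 - 169*j (b(h, j) = (-21 + j)*(-169) = 3549 - 169*j)
u = 12807 (u = -20355 + 33162 = 12807)
s = -1/1657 (s = 4/(12807 + (3549 - 169*136)) = 4/(12807 + (3549 - 22984)) = 4/(12807 - 19435) = 4/(-6628) = 4*(-1/6628) = -1/1657 ≈ -0.00060350)
-s = -1*(-1/1657) = 1/1657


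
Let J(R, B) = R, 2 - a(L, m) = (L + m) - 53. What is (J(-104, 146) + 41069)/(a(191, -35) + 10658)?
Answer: 13655/3519 ≈ 3.8804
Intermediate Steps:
a(L, m) = 55 - L - m (a(L, m) = 2 - ((L + m) - 53) = 2 - (-53 + L + m) = 2 + (53 - L - m) = 55 - L - m)
(J(-104, 146) + 41069)/(a(191, -35) + 10658) = (-104 + 41069)/((55 - 1*191 - 1*(-35)) + 10658) = 40965/((55 - 191 + 35) + 10658) = 40965/(-101 + 10658) = 40965/10557 = 40965*(1/10557) = 13655/3519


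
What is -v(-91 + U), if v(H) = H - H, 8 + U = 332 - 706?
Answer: 0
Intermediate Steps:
U = -382 (U = -8 + (332 - 706) = -8 - 374 = -382)
v(H) = 0
-v(-91 + U) = -1*0 = 0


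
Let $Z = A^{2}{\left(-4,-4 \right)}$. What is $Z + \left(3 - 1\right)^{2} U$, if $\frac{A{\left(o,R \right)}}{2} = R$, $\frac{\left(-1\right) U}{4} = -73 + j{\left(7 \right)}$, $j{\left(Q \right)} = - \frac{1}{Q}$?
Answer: $\frac{8640}{7} \approx 1234.3$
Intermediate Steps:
$U = \frac{2048}{7}$ ($U = - 4 \left(-73 - \frac{1}{7}\right) = \left(-4\right) \left(- \frac{512}{7}\right) = \frac{2048}{7} \approx 292.57$)
$A{\left(o,R \right)} = 2 R$
$Z = 64$ ($Z = \left(2 \left(-4\right)\right)^{2} = \left(-8\right)^{2} = 64$)
$Z + \left(3 - 1\right)^{2} U = 64 + \left(3 - 1\right)^{2} \cdot \frac{2048}{7} = 64 + 2^{2} \cdot \frac{2048}{7} = 64 + 4 \cdot \frac{2048}{7} = 64 + \frac{8192}{7} = \frac{8640}{7}$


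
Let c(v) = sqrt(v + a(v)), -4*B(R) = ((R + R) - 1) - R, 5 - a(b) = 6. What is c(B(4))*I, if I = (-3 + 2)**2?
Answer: I*sqrt(7)/2 ≈ 1.3229*I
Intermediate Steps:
a(b) = -1 (a(b) = 5 - 1*6 = 5 - 6 = -1)
B(R) = 1/4 - R/4 (B(R) = -(((R + R) - 1) - R)/4 = -((2*R - 1) - R)/4 = -((-1 + 2*R) - R)/4 = -(-1 + R)/4 = 1/4 - R/4)
I = 1 (I = (-1)**2 = 1)
c(v) = sqrt(-1 + v) (c(v) = sqrt(v - 1) = sqrt(-1 + v))
c(B(4))*I = sqrt(-1 + (1/4 - 1/4*4))*1 = sqrt(-1 + (1/4 - 1))*1 = sqrt(-1 - 3/4)*1 = sqrt(-7/4)*1 = (I*sqrt(7)/2)*1 = I*sqrt(7)/2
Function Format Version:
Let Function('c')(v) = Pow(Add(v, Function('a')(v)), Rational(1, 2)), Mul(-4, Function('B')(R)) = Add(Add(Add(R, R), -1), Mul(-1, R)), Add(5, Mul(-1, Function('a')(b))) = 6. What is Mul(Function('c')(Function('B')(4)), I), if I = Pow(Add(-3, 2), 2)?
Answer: Mul(Rational(1, 2), I, Pow(7, Rational(1, 2))) ≈ Mul(1.3229, I)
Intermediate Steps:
Function('a')(b) = -1 (Function('a')(b) = Add(5, Mul(-1, 6)) = Add(5, -6) = -1)
Function('B')(R) = Add(Rational(1, 4), Mul(Rational(-1, 4), R)) (Function('B')(R) = Mul(Rational(-1, 4), Add(Add(Add(R, R), -1), Mul(-1, R))) = Mul(Rational(-1, 4), Add(Add(Mul(2, R), -1), Mul(-1, R))) = Mul(Rational(-1, 4), Add(Add(-1, Mul(2, R)), Mul(-1, R))) = Mul(Rational(-1, 4), Add(-1, R)) = Add(Rational(1, 4), Mul(Rational(-1, 4), R)))
I = 1 (I = Pow(-1, 2) = 1)
Function('c')(v) = Pow(Add(-1, v), Rational(1, 2)) (Function('c')(v) = Pow(Add(v, -1), Rational(1, 2)) = Pow(Add(-1, v), Rational(1, 2)))
Mul(Function('c')(Function('B')(4)), I) = Mul(Pow(Add(-1, Add(Rational(1, 4), Mul(Rational(-1, 4), 4))), Rational(1, 2)), 1) = Mul(Pow(Add(-1, Add(Rational(1, 4), -1)), Rational(1, 2)), 1) = Mul(Pow(Add(-1, Rational(-3, 4)), Rational(1, 2)), 1) = Mul(Pow(Rational(-7, 4), Rational(1, 2)), 1) = Mul(Mul(Rational(1, 2), I, Pow(7, Rational(1, 2))), 1) = Mul(Rational(1, 2), I, Pow(7, Rational(1, 2)))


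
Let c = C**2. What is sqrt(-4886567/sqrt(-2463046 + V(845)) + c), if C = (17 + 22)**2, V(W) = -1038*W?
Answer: sqrt(6452558316624295044 + 8160948042226*I*sqrt(835039))/1670078 ≈ 1521.0 + 0.87894*I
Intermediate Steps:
C = 1521 (C = 39**2 = 1521)
c = 2313441 (c = 1521**2 = 2313441)
sqrt(-4886567/sqrt(-2463046 + V(845)) + c) = sqrt(-4886567/sqrt(-2463046 - 1038*845) + 2313441) = sqrt(-4886567/sqrt(-2463046 - 877110) + 2313441) = sqrt(-4886567*(-I*sqrt(835039)/1670078) + 2313441) = sqrt(-(-4886567)*I*sqrt(835039)/1670078 + 2313441) = sqrt(4886567*I*sqrt(835039)/1670078 + 2313441) = sqrt(2313441 + 4886567*I*sqrt(835039)/1670078)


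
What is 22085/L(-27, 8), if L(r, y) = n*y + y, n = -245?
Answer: -22085/1952 ≈ -11.314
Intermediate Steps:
L(r, y) = -244*y (L(r, y) = -245*y + y = -244*y)
22085/L(-27, 8) = 22085/((-244*8)) = 22085/(-1952) = 22085*(-1/1952) = -22085/1952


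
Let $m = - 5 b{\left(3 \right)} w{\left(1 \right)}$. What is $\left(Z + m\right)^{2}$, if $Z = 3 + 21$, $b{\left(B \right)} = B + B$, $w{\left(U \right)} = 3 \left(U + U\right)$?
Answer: $24336$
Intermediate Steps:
$w{\left(U \right)} = 6 U$ ($w{\left(U \right)} = 3 \cdot 2 U = 6 U$)
$b{\left(B \right)} = 2 B$
$Z = 24$
$m = -180$ ($m = - 5 \cdot 2 \cdot 3 \cdot 6 \cdot 1 = \left(-5\right) 6 \cdot 6 = \left(-30\right) 6 = -180$)
$\left(Z + m\right)^{2} = \left(24 - 180\right)^{2} = \left(-156\right)^{2} = 24336$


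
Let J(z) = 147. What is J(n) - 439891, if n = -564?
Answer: -439744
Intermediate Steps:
J(n) - 439891 = 147 - 439891 = -439744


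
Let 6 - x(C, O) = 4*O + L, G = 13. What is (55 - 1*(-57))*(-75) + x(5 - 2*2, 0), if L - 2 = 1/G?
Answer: -109149/13 ≈ -8396.1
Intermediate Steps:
L = 27/13 (L = 2 + 1/13 = 27/13 ≈ 2.0769)
x(C, O) = 51/13 - 4*O (x(C, O) = 6 - (4*O + 27/13) = 6 - (27/13 + 4*O) = 6 + (-27/13 - 4*O) = 51/13 - 4*O)
(55 - 1*(-57))*(-75) + x(5 - 2*2, 0) = (55 - 1*(-57))*(-75) + (51/13 - 4*0) = (55 + 57)*(-75) + (51/13 + 0) = 112*(-75) + 51/13 = -8400 + 51/13 = -109149/13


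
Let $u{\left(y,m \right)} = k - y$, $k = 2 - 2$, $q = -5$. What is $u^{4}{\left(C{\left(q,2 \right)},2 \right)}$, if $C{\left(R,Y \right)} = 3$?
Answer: $81$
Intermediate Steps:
$k = 0$ ($k = 2 - 2 = 0$)
$u{\left(y,m \right)} = - y$ ($u{\left(y,m \right)} = 0 - y = - y$)
$u^{4}{\left(C{\left(q,2 \right)},2 \right)} = \left(\left(-1\right) 3\right)^{4} = \left(-3\right)^{4} = 81$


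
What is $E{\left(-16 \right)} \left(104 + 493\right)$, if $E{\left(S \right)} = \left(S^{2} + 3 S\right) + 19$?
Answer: $135519$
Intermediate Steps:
$E{\left(S \right)} = 19 + S^{2} + 3 S$
$E{\left(-16 \right)} \left(104 + 493\right) = \left(19 + \left(-16\right)^{2} + 3 \left(-16\right)\right) \left(104 + 493\right) = \left(19 + 256 - 48\right) 597 = 227 \cdot 597 = 135519$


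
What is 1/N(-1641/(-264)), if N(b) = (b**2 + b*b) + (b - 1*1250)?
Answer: -3872/4516723 ≈ -0.00085726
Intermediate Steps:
N(b) = -1250 + b + 2*b**2 (N(b) = (b**2 + b**2) + (b - 1250) = 2*b**2 + (-1250 + b) = -1250 + b + 2*b**2)
1/N(-1641/(-264)) = 1/(-1250 - 1641/(-264) + 2*(-1641/(-264))**2) = 1/(-1250 - 1641*(-1/264) + 2*(-1641*(-1/264))**2) = 1/(-1250 + 547/88 + 2*(547/88)**2) = 1/(-1250 + 547/88 + 2*(299209/7744)) = 1/(-1250 + 547/88 + 299209/3872) = 1/(-4516723/3872) = -3872/4516723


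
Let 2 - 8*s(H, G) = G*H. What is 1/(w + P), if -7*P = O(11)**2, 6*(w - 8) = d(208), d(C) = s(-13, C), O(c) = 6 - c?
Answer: 56/3405 ≈ 0.016446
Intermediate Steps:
s(H, G) = 1/4 - G*H/8
d(C) = 1/4 + 13*C/8 (d(C) = 1/4 - 1/8*C*(-13) = 1/4 + 13*C/8)
w = 515/8 (w = 8 + (1/4 + (13/8)*208)/6 = 8 + (1/4 + 338)/6 = 8 + (1/6)*(1353/4) = 8 + 451/8 = 515/8 ≈ 64.375)
P = -25/7 (P = -(6 - 1*11)**2/7 = -(6 - 11)**2/7 = -1/7*(-5)**2 = -1/7*25 = -25/7 ≈ -3.5714)
1/(w + P) = 1/(515/8 - 25/7) = 1/(3405/56) = 56/3405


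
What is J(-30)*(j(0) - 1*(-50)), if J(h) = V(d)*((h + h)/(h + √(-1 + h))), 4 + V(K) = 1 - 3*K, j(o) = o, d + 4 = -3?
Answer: 1620000/931 + 54000*I*√31/931 ≈ 1740.1 + 322.94*I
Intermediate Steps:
d = -7 (d = -4 - 3 = -7)
V(K) = -3 - 3*K (V(K) = -4 + (1 - 3*K) = -3 - 3*K)
J(h) = 36*h/(h + √(-1 + h)) (J(h) = (-3 - 3*(-7))*((h + h)/(h + √(-1 + h))) = (-3 + 21)*((2*h)/(h + √(-1 + h))) = 18*(2*h/(h + √(-1 + h))) = 36*h/(h + √(-1 + h)))
J(-30)*(j(0) - 1*(-50)) = (36*(-30)/(-30 + √(-1 - 30)))*(0 - 1*(-50)) = (36*(-30)/(-30 + √(-31)))*(0 + 50) = (36*(-30)/(-30 + I*√31))*50 = -1080/(-30 + I*√31)*50 = -54000/(-30 + I*√31)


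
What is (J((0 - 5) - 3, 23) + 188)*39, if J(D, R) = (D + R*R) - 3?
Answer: 27534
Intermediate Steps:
J(D, R) = -3 + D + R**2 (J(D, R) = (D + R**2) - 3 = -3 + D + R**2)
(J((0 - 5) - 3, 23) + 188)*39 = ((-3 + ((0 - 5) - 3) + 23**2) + 188)*39 = ((-3 + (-5 - 3) + 529) + 188)*39 = ((-3 - 8 + 529) + 188)*39 = (518 + 188)*39 = 706*39 = 27534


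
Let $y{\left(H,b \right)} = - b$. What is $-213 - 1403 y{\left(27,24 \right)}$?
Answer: $33459$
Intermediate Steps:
$-213 - 1403 y{\left(27,24 \right)} = -213 - 1403 \left(\left(-1\right) 24\right) = -213 - -33672 = -213 + 33672 = 33459$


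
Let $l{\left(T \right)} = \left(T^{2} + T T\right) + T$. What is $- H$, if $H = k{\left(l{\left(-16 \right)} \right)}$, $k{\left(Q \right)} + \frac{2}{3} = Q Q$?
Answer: $- \frac{738046}{3} \approx -2.4602 \cdot 10^{5}$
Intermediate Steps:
$l{\left(T \right)} = T + 2 T^{2}$ ($l{\left(T \right)} = \left(T^{2} + T^{2}\right) + T = 2 T^{2} + T = T + 2 T^{2}$)
$k{\left(Q \right)} = - \frac{2}{3} + Q^{2}$ ($k{\left(Q \right)} = - \frac{2}{3} + Q Q = - \frac{2}{3} + Q^{2}$)
$H = \frac{738046}{3}$ ($H = - \frac{2}{3} + \left(- 16 \left(1 + 2 \left(-16\right)\right)\right)^{2} = - \frac{2}{3} + \left(- 16 \left(1 - 32\right)\right)^{2} = - \frac{2}{3} + \left(\left(-16\right) \left(-31\right)\right)^{2} = - \frac{2}{3} + 496^{2} = - \frac{2}{3} + 246016 = \frac{738046}{3} \approx 2.4602 \cdot 10^{5}$)
$- H = \left(-1\right) \frac{738046}{3} = - \frac{738046}{3}$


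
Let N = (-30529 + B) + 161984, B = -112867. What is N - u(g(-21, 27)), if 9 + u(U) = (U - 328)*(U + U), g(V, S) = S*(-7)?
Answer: -176829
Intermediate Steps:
g(V, S) = -7*S
u(U) = -9 + 2*U*(-328 + U) (u(U) = -9 + (U - 328)*(U + U) = -9 + (-328 + U)*(2*U) = -9 + 2*U*(-328 + U))
N = 18588 (N = (-30529 - 112867) + 161984 = -143396 + 161984 = 18588)
N - u(g(-21, 27)) = 18588 - (-9 - (-4592)*27 + 2*(-7*27)²) = 18588 - (-9 - 656*(-189) + 2*(-189)²) = 18588 - (-9 + 123984 + 2*35721) = 18588 - (-9 + 123984 + 71442) = 18588 - 1*195417 = 18588 - 195417 = -176829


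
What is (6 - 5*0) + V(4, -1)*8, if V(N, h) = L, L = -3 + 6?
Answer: 30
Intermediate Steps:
L = 3
V(N, h) = 3
(6 - 5*0) + V(4, -1)*8 = (6 - 5*0) + 3*8 = (6 + 0) + 24 = 6 + 24 = 30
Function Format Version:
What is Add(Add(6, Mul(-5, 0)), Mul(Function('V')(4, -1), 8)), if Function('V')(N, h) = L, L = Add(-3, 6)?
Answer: 30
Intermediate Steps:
L = 3
Function('V')(N, h) = 3
Add(Add(6, Mul(-5, 0)), Mul(Function('V')(4, -1), 8)) = Add(Add(6, Mul(-5, 0)), Mul(3, 8)) = Add(Add(6, 0), 24) = Add(6, 24) = 30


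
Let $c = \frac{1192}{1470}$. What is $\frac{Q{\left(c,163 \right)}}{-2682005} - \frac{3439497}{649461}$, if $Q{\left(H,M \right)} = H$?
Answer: $- \frac{2260063426140077}{426755124079725} \approx -5.2959$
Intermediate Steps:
$c = \frac{596}{735}$ ($c = 1192 \cdot \frac{1}{1470} = \frac{596}{735} \approx 0.81088$)
$\frac{Q{\left(c,163 \right)}}{-2682005} - \frac{3439497}{649461} = \frac{596}{735 \left(-2682005\right)} - \frac{3439497}{649461} = \frac{596}{735} \left(- \frac{1}{2682005}\right) - \frac{1146499}{216487} = - \frac{596}{1971273675} - \frac{1146499}{216487} = - \frac{2260063426140077}{426755124079725}$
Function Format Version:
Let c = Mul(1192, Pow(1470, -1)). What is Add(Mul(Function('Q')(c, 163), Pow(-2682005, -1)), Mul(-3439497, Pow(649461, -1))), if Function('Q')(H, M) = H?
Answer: Rational(-2260063426140077, 426755124079725) ≈ -5.2959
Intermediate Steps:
c = Rational(596, 735) (c = Mul(1192, Rational(1, 1470)) = Rational(596, 735) ≈ 0.81088)
Add(Mul(Function('Q')(c, 163), Pow(-2682005, -1)), Mul(-3439497, Pow(649461, -1))) = Add(Mul(Rational(596, 735), Pow(-2682005, -1)), Mul(-3439497, Pow(649461, -1))) = Add(Mul(Rational(596, 735), Rational(-1, 2682005)), Mul(-3439497, Rational(1, 649461))) = Add(Rational(-596, 1971273675), Rational(-1146499, 216487)) = Rational(-2260063426140077, 426755124079725)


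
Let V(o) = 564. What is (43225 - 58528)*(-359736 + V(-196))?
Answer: 5496409116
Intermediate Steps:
(43225 - 58528)*(-359736 + V(-196)) = (43225 - 58528)*(-359736 + 564) = -15303*(-359172) = 5496409116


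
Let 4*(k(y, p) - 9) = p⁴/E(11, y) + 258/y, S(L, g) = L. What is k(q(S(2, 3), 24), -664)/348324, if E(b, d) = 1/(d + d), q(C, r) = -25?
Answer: -121493301759679/17416200 ≈ -6.9759e+6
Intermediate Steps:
E(b, d) = 1/(2*d)
k(y, p) = 9 + 129/(2*y) + y*p⁴/2 (k(y, p) = 9 + (p⁴/((1/(2*y))) + 258/y)/4 = 9 + (p⁴*(2*y) + 258/y)/4 = 9 + (2*y*p⁴ + 258/y)/4 = 9 + (258/y + 2*y*p⁴)/4 = 9 + (129/(2*y) + y*p⁴/2) = 9 + 129/(2*y) + y*p⁴/2)
k(q(S(2, 3), 24), -664)/348324 = ((½)*(129 - 25*(18 - 25*(-664)⁴))/(-25))/348324 = ((½)*(-1/25)*(129 - 25*(18 - 25*194389282816)))*(1/348324) = ((½)*(-1/25)*(129 - 25*(18 - 4859732070400)))*(1/348324) = ((½)*(-1/25)*(129 - 25*(-4859732070382)))*(1/348324) = ((½)*(-1/25)*(129 + 121493301759550))*(1/348324) = ((½)*(-1/25)*121493301759679)*(1/348324) = -121493301759679/50*1/348324 = -121493301759679/17416200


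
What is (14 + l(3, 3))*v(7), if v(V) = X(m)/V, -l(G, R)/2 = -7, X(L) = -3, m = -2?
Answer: -12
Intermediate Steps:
l(G, R) = 14 (l(G, R) = -2*(-7) = 14)
v(V) = -3/V
(14 + l(3, 3))*v(7) = (14 + 14)*(-3/7) = 28*(-3*⅐) = 28*(-3/7) = -12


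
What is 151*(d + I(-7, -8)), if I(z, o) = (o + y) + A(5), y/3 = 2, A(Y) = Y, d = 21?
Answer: 3624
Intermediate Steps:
y = 6 (y = 3*2 = 6)
I(z, o) = 11 + o (I(z, o) = (o + 6) + 5 = (6 + o) + 5 = 11 + o)
151*(d + I(-7, -8)) = 151*(21 + (11 - 8)) = 151*(21 + 3) = 151*24 = 3624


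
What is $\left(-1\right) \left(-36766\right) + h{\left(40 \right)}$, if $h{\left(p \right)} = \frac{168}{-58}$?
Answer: $\frac{1066130}{29} \approx 36763.0$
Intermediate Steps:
$h{\left(p \right)} = - \frac{84}{29}$ ($h{\left(p \right)} = 168 \left(- \frac{1}{58}\right) = - \frac{84}{29}$)
$\left(-1\right) \left(-36766\right) + h{\left(40 \right)} = \left(-1\right) \left(-36766\right) - \frac{84}{29} = 36766 - \frac{84}{29} = \frac{1066130}{29}$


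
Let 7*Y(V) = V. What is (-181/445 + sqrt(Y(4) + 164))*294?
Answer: -53214/445 + 1008*sqrt(14) ≈ 3652.0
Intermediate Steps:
Y(V) = V/7
(-181/445 + sqrt(Y(4) + 164))*294 = (-181/445 + sqrt((1/7)*4 + 164))*294 = (-181*1/445 + sqrt(4/7 + 164))*294 = (-181/445 + sqrt(1152/7))*294 = (-181/445 + 24*sqrt(14)/7)*294 = -53214/445 + 1008*sqrt(14)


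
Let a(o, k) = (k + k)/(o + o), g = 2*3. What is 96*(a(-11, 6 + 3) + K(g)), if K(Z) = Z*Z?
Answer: 37152/11 ≈ 3377.5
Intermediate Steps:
g = 6
a(o, k) = k/o (a(o, k) = (2*k)/((2*o)) = (2*k)*(1/(2*o)) = k/o)
K(Z) = Z²
96*(a(-11, 6 + 3) + K(g)) = 96*((6 + 3)/(-11) + 6²) = 96*(9*(-1/11) + 36) = 96*(-9/11 + 36) = 96*(387/11) = 37152/11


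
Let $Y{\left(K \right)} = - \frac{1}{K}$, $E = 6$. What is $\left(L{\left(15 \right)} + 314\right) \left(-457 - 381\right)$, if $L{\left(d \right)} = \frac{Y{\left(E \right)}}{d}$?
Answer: $- \frac{11840521}{45} \approx -2.6312 \cdot 10^{5}$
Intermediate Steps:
$L{\left(d \right)} = - \frac{1}{6 d}$ ($L{\left(d \right)} = \frac{\left(-1\right) \frac{1}{6}}{d} = - \frac{1}{6 d}$)
$\left(L{\left(15 \right)} + 314\right) \left(-457 - 381\right) = \left(- \frac{1}{6 \cdot 15} + 314\right) \left(-457 - 381\right) = \left(\left(- \frac{1}{6}\right) \frac{1}{15} + 314\right) \left(-838\right) = \left(- \frac{1}{90} + 314\right) \left(-838\right) = \frac{28259}{90} \left(-838\right) = - \frac{11840521}{45}$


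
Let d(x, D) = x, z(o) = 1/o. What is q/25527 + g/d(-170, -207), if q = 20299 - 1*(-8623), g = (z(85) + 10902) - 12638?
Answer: 4184661493/368865150 ≈ 11.345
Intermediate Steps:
g = -147559/85 (g = (1/85 + 10902) - 12638 = 926671/85 - 12638 = -147559/85 ≈ -1736.0)
q = 28922 (q = 20299 + 8623 = 28922)
q/25527 + g/d(-170, -207) = 28922/25527 - 147559/85/(-170) = 28922*(1/25527) - 147559/85*(-1/170) = 28922/25527 + 147559/14450 = 4184661493/368865150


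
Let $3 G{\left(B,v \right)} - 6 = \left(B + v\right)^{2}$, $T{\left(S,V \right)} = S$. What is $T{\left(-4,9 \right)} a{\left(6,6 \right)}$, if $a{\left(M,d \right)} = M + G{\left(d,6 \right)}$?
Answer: $-224$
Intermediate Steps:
$G{\left(B,v \right)} = 2 + \frac{\left(B + v\right)^{2}}{3}$
$a{\left(M,d \right)} = 2 + M + \frac{\left(6 + d\right)^{2}}{3}$ ($a{\left(M,d \right)} = M + \left(2 + \frac{\left(d + 6\right)^{2}}{3}\right) = M + \left(2 + \frac{\left(6 + d\right)^{2}}{3}\right) = 2 + M + \frac{\left(6 + d\right)^{2}}{3}$)
$T{\left(-4,9 \right)} a{\left(6,6 \right)} = - 4 \left(2 + 6 + \frac{\left(6 + 6\right)^{2}}{3}\right) = - 4 \left(2 + 6 + \frac{12^{2}}{3}\right) = - 4 \left(2 + 6 + \frac{1}{3} \cdot 144\right) = - 4 \left(2 + 6 + 48\right) = \left(-4\right) 56 = -224$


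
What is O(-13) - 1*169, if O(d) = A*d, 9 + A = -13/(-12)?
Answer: -793/12 ≈ -66.083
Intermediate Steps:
A = -95/12 (A = -9 - 13/(-12) = -9 - 13*(-1/12) = -9 + 13/12 = -95/12 ≈ -7.9167)
O(d) = -95*d/12
O(-13) - 1*169 = -95/12*(-13) - 1*169 = 1235/12 - 169 = -793/12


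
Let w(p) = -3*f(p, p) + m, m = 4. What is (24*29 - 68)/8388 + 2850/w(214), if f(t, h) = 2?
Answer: -2988068/2097 ≈ -1424.9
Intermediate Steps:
w(p) = -2 (w(p) = -3*2 + 4 = -6 + 4 = -2)
(24*29 - 68)/8388 + 2850/w(214) = (24*29 - 68)/8388 + 2850/(-2) = (696 - 68)*(1/8388) + 2850*(-½) = 628*(1/8388) - 1425 = 157/2097 - 1425 = -2988068/2097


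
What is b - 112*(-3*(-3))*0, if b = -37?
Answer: -37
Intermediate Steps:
b - 112*(-3*(-3))*0 = -37 - 112*(-3*(-3))*0 = -37 - 1008*0 = -37 - 112*0 = -37 + 0 = -37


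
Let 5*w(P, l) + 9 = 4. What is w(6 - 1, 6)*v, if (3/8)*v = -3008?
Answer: 24064/3 ≈ 8021.3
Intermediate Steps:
v = -24064/3 (v = (8/3)*(-3008) = -24064/3 ≈ -8021.3)
w(P, l) = -1 (w(P, l) = -9/5 + (1/5)*4 = -9/5 + 4/5 = -1)
w(6 - 1, 6)*v = -1*(-24064/3) = 24064/3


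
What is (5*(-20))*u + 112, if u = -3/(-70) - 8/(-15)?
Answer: 1142/21 ≈ 54.381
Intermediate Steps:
u = 121/210 (u = -3*(-1/70) - 8*(-1/15) = 3/70 + 8/15 = 121/210 ≈ 0.57619)
(5*(-20))*u + 112 = (5*(-20))*(121/210) + 112 = -100*121/210 + 112 = -1210/21 + 112 = 1142/21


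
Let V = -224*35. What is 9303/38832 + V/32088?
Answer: -35287/7416912 ≈ -0.0047576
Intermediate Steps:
V = -7840
9303/38832 + V/32088 = 9303/38832 - 7840/32088 = 9303*(1/38832) - 7840*1/32088 = 3101/12944 - 140/573 = -35287/7416912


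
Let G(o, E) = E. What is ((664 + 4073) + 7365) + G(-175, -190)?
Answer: 11912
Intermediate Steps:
((664 + 4073) + 7365) + G(-175, -190) = ((664 + 4073) + 7365) - 190 = (4737 + 7365) - 190 = 12102 - 190 = 11912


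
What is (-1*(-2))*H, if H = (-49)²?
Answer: 4802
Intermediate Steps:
H = 2401
(-1*(-2))*H = -1*(-2)*2401 = 2*2401 = 4802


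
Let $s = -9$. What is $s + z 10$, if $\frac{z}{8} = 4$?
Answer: $311$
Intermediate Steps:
$z = 32$ ($z = 8 \cdot 4 = 32$)
$s + z 10 = -9 + 32 \cdot 10 = -9 + 320 = 311$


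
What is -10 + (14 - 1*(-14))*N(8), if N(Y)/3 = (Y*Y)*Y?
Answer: 42998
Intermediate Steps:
N(Y) = 3*Y**3 (N(Y) = 3*((Y*Y)*Y) = 3*(Y**2*Y) = 3*Y**3)
-10 + (14 - 1*(-14))*N(8) = -10 + (14 - 1*(-14))*(3*8**3) = -10 + (14 + 14)*(3*512) = -10 + 28*1536 = -10 + 43008 = 42998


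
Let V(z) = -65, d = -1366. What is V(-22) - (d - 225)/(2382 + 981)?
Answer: -217004/3363 ≈ -64.527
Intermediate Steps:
V(-22) - (d - 225)/(2382 + 981) = -65 - (-1366 - 225)/(2382 + 981) = -65 - (-1591)/3363 = -65 - 1*(-1591/3363) = -65 + 1591/3363 = -217004/3363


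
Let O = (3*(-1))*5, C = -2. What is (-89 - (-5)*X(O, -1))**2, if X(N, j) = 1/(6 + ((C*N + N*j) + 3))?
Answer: 23049601/2916 ≈ 7904.5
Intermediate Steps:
O = -15 (O = -3*5 = -15)
X(N, j) = 1/(9 - 2*N + N*j) (X(N, j) = 1/(6 + ((-2*N + N*j) + 3)) = 1/(6 + (3 - 2*N + N*j)) = 1/(9 - 2*N + N*j))
(-89 - (-5)*X(O, -1))**2 = (-89 - (-5)/(9 - 2*(-15) - 15*(-1)))**2 = (-89 - (-5)/(9 + 30 + 15))**2 = (-89 - (-5)/54)**2 = (-89 - 1*(-5/54))**2 = (-89 + 5/54)**2 = (-4801/54)**2 = 23049601/2916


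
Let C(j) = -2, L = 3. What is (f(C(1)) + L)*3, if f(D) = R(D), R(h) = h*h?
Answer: 21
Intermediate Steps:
R(h) = h²
f(D) = D²
(f(C(1)) + L)*3 = ((-2)² + 3)*3 = (4 + 3)*3 = 7*3 = 21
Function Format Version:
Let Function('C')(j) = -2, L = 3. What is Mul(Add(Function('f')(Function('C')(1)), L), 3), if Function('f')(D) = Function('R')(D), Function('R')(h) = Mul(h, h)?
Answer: 21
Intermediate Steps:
Function('R')(h) = Pow(h, 2)
Function('f')(D) = Pow(D, 2)
Mul(Add(Function('f')(Function('C')(1)), L), 3) = Mul(Add(Pow(-2, 2), 3), 3) = Mul(Add(4, 3), 3) = Mul(7, 3) = 21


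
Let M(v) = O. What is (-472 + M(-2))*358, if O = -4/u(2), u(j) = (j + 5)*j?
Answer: -1183548/7 ≈ -1.6908e+5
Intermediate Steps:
u(j) = j*(5 + j) (u(j) = (5 + j)*j = j*(5 + j))
O = -2/7 (O = -4*1/(2*(5 + 2)) = -4/(2*7) = -4/14 = -4*1/14 = -2/7 ≈ -0.28571)
M(v) = -2/7
(-472 + M(-2))*358 = (-472 - 2/7)*358 = -3306/7*358 = -1183548/7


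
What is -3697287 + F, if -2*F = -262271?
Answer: -7132303/2 ≈ -3.5662e+6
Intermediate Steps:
F = 262271/2 (F = -½*(-262271) = 262271/2 ≈ 1.3114e+5)
-3697287 + F = -3697287 + 262271/2 = -7132303/2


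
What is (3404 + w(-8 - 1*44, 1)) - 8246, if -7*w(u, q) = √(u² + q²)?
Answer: -4842 - √2705/7 ≈ -4849.4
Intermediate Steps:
w(u, q) = -√(q² + u²)/7 (w(u, q) = -√(u² + q²)/7 = -√(q² + u²)/7)
(3404 + w(-8 - 1*44, 1)) - 8246 = (3404 - √(1² + (-8 - 1*44)²)/7) - 8246 = (3404 - √(1 + (-8 - 44)²)/7) - 8246 = (3404 - √(1 + (-52)²)/7) - 8246 = (3404 - √(1 + 2704)/7) - 8246 = (3404 - √2705/7) - 8246 = -4842 - √2705/7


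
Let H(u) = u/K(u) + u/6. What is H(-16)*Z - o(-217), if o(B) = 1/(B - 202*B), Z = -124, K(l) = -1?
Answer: -72113441/43617 ≈ -1653.3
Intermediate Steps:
H(u) = -5*u/6 (H(u) = u/(-1) + u/6 = u*(-1) + u*(1/6) = -u + u/6 = -5*u/6)
o(B) = -1/(201*B) (o(B) = 1/(-201*B) = -1/(201*B))
H(-16)*Z - o(-217) = -5/6*(-16)*(-124) - (-1)/(201*(-217)) = (40/3)*(-124) - (-1)*(-1)/(201*217) = -4960/3 - 1*1/43617 = -4960/3 - 1/43617 = -72113441/43617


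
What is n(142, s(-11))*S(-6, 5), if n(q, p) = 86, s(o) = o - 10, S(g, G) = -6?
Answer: -516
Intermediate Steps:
s(o) = -10 + o
n(142, s(-11))*S(-6, 5) = 86*(-6) = -516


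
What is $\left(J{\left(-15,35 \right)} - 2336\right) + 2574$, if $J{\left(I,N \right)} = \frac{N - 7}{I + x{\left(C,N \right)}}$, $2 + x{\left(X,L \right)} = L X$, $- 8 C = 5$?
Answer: $\frac{73794}{311} \approx 237.28$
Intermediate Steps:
$C = - \frac{5}{8}$ ($C = \left(- \frac{1}{8}\right) 5 = - \frac{5}{8} \approx -0.625$)
$x{\left(X,L \right)} = -2 + L X$
$J{\left(I,N \right)} = \frac{-7 + N}{-2 + I - \frac{5 N}{8}}$ ($J{\left(I,N \right)} = \frac{N - 7}{I + \left(-2 + N \left(- \frac{5}{8}\right)\right)} = \frac{-7 + N}{I - \left(2 + \frac{5 N}{8}\right)} = \frac{-7 + N}{-2 + I - \frac{5 N}{8}}$)
$\left(J{\left(-15,35 \right)} - 2336\right) + 2574 = \left(\frac{8 \left(-7 + 35\right)}{-16 - 175 + 8 \left(-15\right)} - 2336\right) + 2574 = \left(8 \frac{1}{-16 - 175 - 120} \cdot 28 - 2336\right) + 2574 = \left(8 \frac{1}{-311} \cdot 28 - 2336\right) + 2574 = \left(8 \left(- \frac{1}{311}\right) 28 - 2336\right) + 2574 = \left(- \frac{224}{311} - 2336\right) + 2574 = - \frac{726720}{311} + 2574 = \frac{73794}{311}$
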